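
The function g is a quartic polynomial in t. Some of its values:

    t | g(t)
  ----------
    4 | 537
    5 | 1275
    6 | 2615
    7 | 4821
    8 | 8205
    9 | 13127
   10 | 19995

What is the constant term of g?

5

First differences: 738, 1340, 2206, 3384, 4922, 6868. Second differences: 602, 866, 1178, 1538, 1946. Third differences: 264, 312, 360, 408. Fourth differences: 48, 48, 48.
Level-4 differences are constant, so g has degree 4.
Fitting a degree-4 polynomial gives g(t) = 2t^4 - t² + 9t + 5.
The constant term is g(0) = 5.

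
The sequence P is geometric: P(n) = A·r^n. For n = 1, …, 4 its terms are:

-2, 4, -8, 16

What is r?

Consecutive ratio: 4/(-2) = -2, and -8/4 = -2, so r = -2.
Then A·(-2)^1 = -2 gives A = 1, and P(n) = 1·(-2)^n.

-2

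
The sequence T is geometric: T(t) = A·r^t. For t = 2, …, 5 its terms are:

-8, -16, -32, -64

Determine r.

2

Consecutive ratio: -16/(-8) = 2, and -32/(-16) = 2, so r = 2.
Then A·2^2 = -8 gives A = -2, and T(t) = -2·2^t.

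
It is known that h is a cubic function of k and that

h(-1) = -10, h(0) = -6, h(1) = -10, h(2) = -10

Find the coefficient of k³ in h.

Write h(k) = ak³ + bk² + ck + d; the 4 given values yield a linear system in the 4 coefficients.
Solving, h(k) = 2k³ - 4k² - 2k - 6.
The coefficient of k³ is 2.

2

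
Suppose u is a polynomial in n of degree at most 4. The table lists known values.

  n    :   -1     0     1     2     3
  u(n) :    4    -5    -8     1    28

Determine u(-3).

16

First differences: -9, -3, 9, 27. Second differences: 6, 12, 18. Third differences: 6, 6.
Level-3 differences are constant, so u has degree 3.
Fitting a degree-3 polynomial gives u(n) = n³ + 3n² - 7n - 5.
Then u(-3) = 16.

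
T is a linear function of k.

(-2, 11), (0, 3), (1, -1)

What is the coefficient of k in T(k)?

Write T(k) = ak + b; the 3 given values yield a linear system in the 2 coefficients.
Solving, T(k) = -4k + 3.
The coefficient of k is -4.

-4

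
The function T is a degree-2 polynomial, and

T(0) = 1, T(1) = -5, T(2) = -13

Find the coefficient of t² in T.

-1

Write T(t) = at² + bt + c; the 3 given values yield a linear system in the 3 coefficients.
Solving, T(t) = -t² - 5t + 1.
The coefficient of t² is -1.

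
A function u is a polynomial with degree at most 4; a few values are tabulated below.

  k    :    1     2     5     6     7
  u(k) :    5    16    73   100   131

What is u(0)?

Write u(k) = ak^4 + bk³ + ck² + dk + e; the 5 given values yield a linear system in the 5 coefficients.
Solving, the top 2 coefficients vanish, and u(k) = 2k² + 5k - 2.
The constant term is u(0) = -2.

-2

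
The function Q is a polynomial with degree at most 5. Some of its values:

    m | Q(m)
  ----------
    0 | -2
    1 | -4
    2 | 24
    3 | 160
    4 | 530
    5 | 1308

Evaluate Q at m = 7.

5024

Write Q(m) = am^5 + bm^4 + cm³ + dm² + em + p; the 6 given values yield a linear system in the 6 coefficients.
Solving, the leading coefficient vanishes, and Q(m) = 2m^4 + m³ - 2m² - 3m - 2.
Then Q(7) = 5024.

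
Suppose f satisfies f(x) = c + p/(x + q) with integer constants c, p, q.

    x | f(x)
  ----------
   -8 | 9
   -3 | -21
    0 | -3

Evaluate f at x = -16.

5

(f(x) − c)(x + q) = p for each data point; the three points give a linear system in c and q, then p follows.
Solving: c = 3, q = 4, p = -24, so f(x) = 3 − 24/(x + 4).
Then f(-16) = 3 − 24/(-12) = 5.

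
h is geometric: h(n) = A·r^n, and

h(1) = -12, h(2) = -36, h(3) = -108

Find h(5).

Consecutive ratio: -36/(-12) = 3, and -108/(-36) = 3, so r = 3.
Then A·3^1 = -12 gives A = -4, and h(n) = -4·3^n.
h(5) = -4·3^5 = -972.

-972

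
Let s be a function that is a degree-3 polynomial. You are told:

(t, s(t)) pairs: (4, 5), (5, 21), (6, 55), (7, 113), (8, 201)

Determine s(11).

705

First differences: 16, 34, 58, 88. Second differences: 18, 24, 30. Third differences: 6, 6.
Level-3 differences are constant, so s has degree 3.
Fitting a degree-3 polynomial gives s(t) = t³ - 6t² + 9t + 1.
Then s(11) = 705.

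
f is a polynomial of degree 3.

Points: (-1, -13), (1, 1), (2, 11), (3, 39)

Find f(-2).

-41

Write f(k) = ak³ + bk² + ck + d; the 4 given values yield a linear system in the 4 coefficients.
Solving, f(k) = 2k³ - 3k² + 5k - 3.
Then f(-2) = -41.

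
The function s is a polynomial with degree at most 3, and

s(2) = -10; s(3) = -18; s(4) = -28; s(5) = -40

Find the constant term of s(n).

First differences: -8, -10, -12. Second differences: -2, -2.
Level-2 differences are constant, so s has degree 2.
Fitting a degree-2 polynomial gives s(n) = -n² - 3n.
The constant term is s(0) = 0.

0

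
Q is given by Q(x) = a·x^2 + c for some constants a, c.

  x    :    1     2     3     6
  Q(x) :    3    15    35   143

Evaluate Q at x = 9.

From Q(1) = 3 and Q(2) = 15: 1a + c = 3 and 4a + c = 15.
Subtracting: 3a = 12, so a = 4; then c = 3 − 4·1 = -1.
So Q(x) = 4x² − 1, and Q(9) = 323.

323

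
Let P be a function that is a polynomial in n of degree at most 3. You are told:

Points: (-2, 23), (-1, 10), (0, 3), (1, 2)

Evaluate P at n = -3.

First differences: -13, -7, -1. Second differences: 6, 6.
Level-2 differences are constant, so P has degree 2.
Fitting a degree-2 polynomial gives P(n) = 3n² - 4n + 3.
Then P(-3) = 42.

42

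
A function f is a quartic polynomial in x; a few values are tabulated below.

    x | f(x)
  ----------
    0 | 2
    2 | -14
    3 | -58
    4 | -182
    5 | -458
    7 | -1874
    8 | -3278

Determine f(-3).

Write f(x) = ax^4 + bx³ + cx² + dx + e; the 7 given values yield a linear system in the 5 coefficients.
Solving, f(x) = -x^4 + 2x³ - 3x² - 2x + 2.
Then f(-3) = -154.

-154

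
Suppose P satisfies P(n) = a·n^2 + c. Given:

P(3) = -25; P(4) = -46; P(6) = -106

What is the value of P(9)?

-241

From P(3) = -25 and P(4) = -46: 9a + c = -25 and 16a + c = -46.
Subtracting: 7a = -21, so a = -3; then c = -25 − (-3)·9 = 2.
So P(n) = -3n² + 2, and P(9) = -241.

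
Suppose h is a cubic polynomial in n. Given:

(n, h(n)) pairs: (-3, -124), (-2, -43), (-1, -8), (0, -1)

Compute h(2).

1

Write h(n) = an³ + bn² + cn + d; the 4 given values yield a linear system in the 4 coefficients.
Solving, h(n) = 3n³ - 5n² - n - 1.
Then h(2) = 1.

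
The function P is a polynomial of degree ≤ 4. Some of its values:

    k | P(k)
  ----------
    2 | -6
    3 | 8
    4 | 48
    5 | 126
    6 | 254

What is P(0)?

-4

First differences: 14, 40, 78, 128. Second differences: 26, 38, 50. Third differences: 12, 12.
Level-3 differences are constant, so P has degree 3.
Fitting a degree-3 polynomial gives P(k) = 2k³ - 5k² + k - 4.
The constant term is P(0) = -4.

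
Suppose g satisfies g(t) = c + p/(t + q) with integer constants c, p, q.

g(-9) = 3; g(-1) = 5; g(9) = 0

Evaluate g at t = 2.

14

(g(t) − c)(t + q) = p for each data point; the three points give a linear system in c and q, then p follows.
Solving: c = 2, q = -3, p = -12, so g(t) = 2 − 12/(t − 3).
Then g(2) = 2 − 12/(-1) = 14.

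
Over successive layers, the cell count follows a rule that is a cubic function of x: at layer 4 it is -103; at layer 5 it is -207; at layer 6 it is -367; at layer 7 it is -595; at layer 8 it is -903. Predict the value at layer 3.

-43

Write the value at x as f(x).
First differences: -104, -160, -228, -308. Second differences: -56, -68, -80. Third differences: -12, -12.
Level-3 differences are constant, so f has degree 3.
Fitting a degree-3 polynomial gives f(x) = -2x³ + 2x² - 7.
Then f(3) = -43.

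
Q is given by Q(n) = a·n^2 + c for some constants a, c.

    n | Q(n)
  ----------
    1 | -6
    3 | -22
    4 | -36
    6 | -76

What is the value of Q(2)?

From Q(1) = -6 and Q(3) = -22: 1a + c = -6 and 9a + c = -22.
Subtracting: 8a = -16, so a = -2; then c = -6 − (-2)·1 = -4.
So Q(n) = -2n² − 4, and Q(2) = -12.

-12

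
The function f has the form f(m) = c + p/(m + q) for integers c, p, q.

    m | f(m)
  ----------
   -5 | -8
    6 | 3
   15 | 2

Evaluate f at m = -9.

-2

(f(m) − c)(m + q) = p for each data point; the three points give a linear system in c and q, then p follows.
Solving: c = 1, q = 3, p = 18, so f(m) = 1 + 18/(m + 3).
Then f(-9) = 1 + 18/(-6) = -2.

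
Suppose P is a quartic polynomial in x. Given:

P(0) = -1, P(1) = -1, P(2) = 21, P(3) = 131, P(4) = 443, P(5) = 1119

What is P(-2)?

Write P(x) = ax^4 + bx³ + cx² + dx + e; the 6 given values yield a linear system in the 5 coefficients.
Solving, P(x) = 2x^4 - x³ - x - 1.
Then P(-2) = 41.

41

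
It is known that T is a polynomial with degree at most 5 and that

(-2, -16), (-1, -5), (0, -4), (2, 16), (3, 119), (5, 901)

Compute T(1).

-7

Write T(m) = am^5 + bm^4 + cm³ + dm² + em + p; the 6 given values yield a linear system in the 6 coefficients.
Solving, the leading coefficient vanishes, and T(m) = m^4 + 3m³ - 3m² - 4m - 4.
Then T(1) = -7.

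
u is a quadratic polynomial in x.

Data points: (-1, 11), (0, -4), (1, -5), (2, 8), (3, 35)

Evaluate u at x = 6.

Write u(x) = ax² + bx + c; the 5 given values yield a linear system in the 3 coefficients.
Solving, u(x) = 7x² - 8x - 4.
Then u(6) = 200.

200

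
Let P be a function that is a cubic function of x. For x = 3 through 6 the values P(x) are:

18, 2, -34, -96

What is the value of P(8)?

-322

Write P(x) = ax³ + bx² + cx + d; the 4 given values yield a linear system in the 4 coefficients.
Solving, P(x) = -x³ + 2x² + 7x + 6.
Then P(8) = -322.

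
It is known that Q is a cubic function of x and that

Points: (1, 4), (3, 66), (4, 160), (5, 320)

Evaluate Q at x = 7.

Write Q(x) = ax³ + bx² + cx + d; the 4 given values yield a linear system in the 4 coefficients.
Solving, Q(x) = 3x³ - 3x² + 4x.
Then Q(7) = 910.

910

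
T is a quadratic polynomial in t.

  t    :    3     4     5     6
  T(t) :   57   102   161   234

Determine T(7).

321

First differences: 45, 59, 73. Second differences: 14, 14.
Level-2 differences are constant, so T has degree 2.
Extending the table by one column gives the next first difference 87, so T(7) = 234 + 87 = 321.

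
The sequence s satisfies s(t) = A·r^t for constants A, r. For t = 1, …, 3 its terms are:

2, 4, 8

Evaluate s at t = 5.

Consecutive ratio: 4/2 = 2, and 8/4 = 2, so r = 2.
Then A·2^1 = 2 gives A = 1, and s(t) = 1·2^t.
s(5) = 1·2^5 = 32.

32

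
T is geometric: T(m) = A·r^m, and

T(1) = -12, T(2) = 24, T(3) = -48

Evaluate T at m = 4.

96

Consecutive ratio: 24/(-12) = -2, and -48/24 = -2, so r = -2.
Then A·(-2)^1 = -12 gives A = 6, and T(m) = 6·(-2)^m.
T(4) = 6·(-2)^4 = 96.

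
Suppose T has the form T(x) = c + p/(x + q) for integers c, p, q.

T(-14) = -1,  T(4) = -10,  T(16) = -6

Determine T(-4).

14

(T(x) − c)(x + q) = p for each data point; the three points give a linear system in c and q, then p follows.
Solving: c = -4, q = 2, p = -36, so T(x) = -4 − 36/(x + 2).
Then T(-4) = -4 − 36/(-2) = 14.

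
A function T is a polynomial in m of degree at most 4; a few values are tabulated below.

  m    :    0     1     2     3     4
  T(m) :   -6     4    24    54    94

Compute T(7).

First differences: 10, 20, 30, 40. Second differences: 10, 10, 10.
Level-2 differences are constant, so T has degree 2.
Fitting a degree-2 polynomial gives T(m) = 5m² + 5m - 6.
Then T(7) = 274.

274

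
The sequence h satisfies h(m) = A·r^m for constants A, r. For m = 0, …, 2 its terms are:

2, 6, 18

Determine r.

3

Consecutive ratio: 6/2 = 3, and 18/6 = 3, so r = 3.
Then A·3^0 = 2 gives A = 2, and h(m) = 2·3^m.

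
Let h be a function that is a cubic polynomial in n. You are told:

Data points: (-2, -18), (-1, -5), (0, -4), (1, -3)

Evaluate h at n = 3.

47

Write h(n) = an³ + bn² + cn + d; the 4 given values yield a linear system in the 4 coefficients.
Solving, h(n) = 2n³ - n - 4.
Then h(3) = 47.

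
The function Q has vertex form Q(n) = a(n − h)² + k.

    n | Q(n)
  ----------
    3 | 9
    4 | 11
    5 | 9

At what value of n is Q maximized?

First differences 2, -2; second difference -4 = 2a, so a = -2.
Expanding, the n-coefficient is −2ah = 4h; matching it to the data gives h = 4, and then k = 11.
So Q(n) = -2(n − 4)² + 11.
Hence h = 4.

4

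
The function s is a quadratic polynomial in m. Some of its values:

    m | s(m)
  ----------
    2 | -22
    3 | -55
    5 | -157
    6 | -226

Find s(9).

-505

Write s(m) = am² + bm + c; the 4 given values yield a linear system in the 3 coefficients.
Solving, s(m) = -6m² - 3m + 8.
Then s(9) = -505.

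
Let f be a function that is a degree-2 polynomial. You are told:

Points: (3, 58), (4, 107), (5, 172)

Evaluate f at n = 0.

Write f(n) = an² + bn + c; the 3 given values yield a linear system in the 3 coefficients.
Solving, f(n) = 8n² - 7n + 7.
Then f(0) = 7.

7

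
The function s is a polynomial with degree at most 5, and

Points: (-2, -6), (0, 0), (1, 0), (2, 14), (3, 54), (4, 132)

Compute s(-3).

Write s(n) = an^5 + bn^4 + cn³ + dn² + en + p; the 6 given values yield a linear system in the 6 coefficients.
Solving, the top 2 coefficients vanish, and s(n) = 2n³ + n² - 3n.
Then s(-3) = -36.

-36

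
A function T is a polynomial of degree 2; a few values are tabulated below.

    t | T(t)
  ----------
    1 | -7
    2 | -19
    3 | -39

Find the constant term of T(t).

-3

Write T(t) = at² + bt + c; the 3 given values yield a linear system in the 3 coefficients.
Solving, T(t) = -4t² - 3.
The constant term is T(0) = -3.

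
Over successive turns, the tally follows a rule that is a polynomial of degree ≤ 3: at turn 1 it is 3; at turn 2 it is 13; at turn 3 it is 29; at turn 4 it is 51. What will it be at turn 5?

79

Write the value at x as h(x).
First differences: 10, 16, 22. Second differences: 6, 6.
Level-2 differences are constant, so h has degree 2.
Extending the table by one column gives the next first difference 28, so h(5) = 51 + 28 = 79.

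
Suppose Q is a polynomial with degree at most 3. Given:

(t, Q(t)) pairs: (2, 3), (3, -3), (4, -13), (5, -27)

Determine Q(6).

Write Q(t) = at³ + bt² + ct + d; the 4 given values yield a linear system in the 4 coefficients.
Solving, the leading coefficient vanishes, and Q(t) = -2t² + 4t + 3.
Then Q(6) = -45.

-45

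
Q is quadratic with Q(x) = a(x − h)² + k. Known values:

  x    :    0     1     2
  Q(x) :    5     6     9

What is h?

First differences 1, 3; second difference 2 = 2a, so a = 1.
Expanding, the x-coefficient is −2ah = -2h; matching it to the data gives h = 0, and then k = 5.
So Q(x) = 1(x + 0)² + 5.
Hence h = 0.

0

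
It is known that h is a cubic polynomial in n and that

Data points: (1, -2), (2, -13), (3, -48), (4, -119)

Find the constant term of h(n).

-3

Write h(n) = an³ + bn² + cn + d; the 4 given values yield a linear system in the 4 coefficients.
Solving, h(n) = -2n³ + 3n - 3.
The constant term is h(0) = -3.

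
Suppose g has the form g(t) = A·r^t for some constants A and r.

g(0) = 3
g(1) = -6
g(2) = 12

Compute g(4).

48

Consecutive ratio: -6/3 = -2, and 12/(-6) = -2, so r = -2.
Then A·(-2)^0 = 3 gives A = 3, and g(t) = 3·(-2)^t.
g(4) = 3·(-2)^4 = 48.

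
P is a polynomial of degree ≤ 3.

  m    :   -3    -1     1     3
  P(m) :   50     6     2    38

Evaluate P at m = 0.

-1

Write P(m) = am³ + bm² + cm + d; the 4 given values yield a linear system in the 4 coefficients.
Solving, the leading coefficient vanishes, and P(m) = 5m² - 2m - 1.
Then P(0) = -1.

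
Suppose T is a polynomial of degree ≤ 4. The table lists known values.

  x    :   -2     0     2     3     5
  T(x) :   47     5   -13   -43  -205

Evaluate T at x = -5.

365

Write T(x) = ax^4 + bx³ + cx² + dx + e; the 5 given values yield a linear system in the 5 coefficients.
Solving, the leading coefficient vanishes, and T(x) = -2x³ + 3x² - 7x + 5.
Then T(-5) = 365.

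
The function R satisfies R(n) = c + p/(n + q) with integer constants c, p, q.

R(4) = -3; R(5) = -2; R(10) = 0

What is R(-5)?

6

(R(n) − c)(n + q) = p for each data point; the three points give a linear system in c and q, then p follows.
Solving: c = 2, q = 0, p = -20, so R(n) = 2 − 20/(n + 0).
Then R(-5) = 2 − 20/(-5) = 6.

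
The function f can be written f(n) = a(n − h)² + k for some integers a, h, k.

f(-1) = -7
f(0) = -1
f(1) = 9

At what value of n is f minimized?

First differences 6, 10; second difference 4 = 2a, so a = 2.
Expanding, the n-coefficient is −2ah = -4h; matching it to the data gives h = -2, and then k = -9.
So f(n) = 2(n + 2)² − 9.
Hence h = -2.

-2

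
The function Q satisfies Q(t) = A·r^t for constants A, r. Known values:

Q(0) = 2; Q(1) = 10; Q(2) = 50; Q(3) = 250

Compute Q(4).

Consecutive ratio: 10/2 = 5, and 50/10 = 5, so r = 5.
Then A·5^0 = 2 gives A = 2, and Q(t) = 2·5^t.
Q(4) = 2·5^4 = 1250.

1250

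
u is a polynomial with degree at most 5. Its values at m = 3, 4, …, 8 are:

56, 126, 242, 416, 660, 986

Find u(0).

2

First differences: 70, 116, 174, 244, 326. Second differences: 46, 58, 70, 82. Third differences: 12, 12, 12.
Level-3 differences are constant, so u has degree 3.
Fitting a degree-3 polynomial gives u(m) = 2m³ - m² + 3m + 2.
Then u(0) = 2.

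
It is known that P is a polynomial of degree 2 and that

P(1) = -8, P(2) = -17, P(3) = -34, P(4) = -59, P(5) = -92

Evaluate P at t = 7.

Write P(t) = at² + bt + c; the 5 given values yield a linear system in the 3 coefficients.
Solving, P(t) = -4t² + 3t - 7.
Then P(7) = -182.

-182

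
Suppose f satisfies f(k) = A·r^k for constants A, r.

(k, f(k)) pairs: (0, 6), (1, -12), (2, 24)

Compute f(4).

Consecutive ratio: -12/6 = -2, and 24/(-12) = -2, so r = -2.
Then A·(-2)^0 = 6 gives A = 6, and f(k) = 6·(-2)^k.
f(4) = 6·(-2)^4 = 96.

96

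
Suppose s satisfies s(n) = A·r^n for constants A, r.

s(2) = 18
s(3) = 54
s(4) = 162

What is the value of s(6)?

1458

Consecutive ratio: 54/18 = 3, and 162/54 = 3, so r = 3.
Then A·3^2 = 18 gives A = 2, and s(n) = 2·3^n.
s(6) = 2·3^6 = 1458.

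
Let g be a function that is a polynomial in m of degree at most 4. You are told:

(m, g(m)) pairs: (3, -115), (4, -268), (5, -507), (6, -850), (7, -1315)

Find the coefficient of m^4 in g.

First differences: -153, -239, -343, -465. Second differences: -86, -104, -122. Third differences: -18, -18.
Level-3 differences are constant, so g has degree 3.
Fitting a degree-3 polynomial gives g(m) = -3m³ - 7m² + 7m + 8.
The coefficient of m^4 is 0.

0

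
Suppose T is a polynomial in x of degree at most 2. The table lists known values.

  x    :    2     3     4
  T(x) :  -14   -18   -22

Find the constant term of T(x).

-6

Write T(x) = ax² + bx + c; the 3 given values yield a linear system in the 3 coefficients.
Solving, the leading coefficient vanishes, and T(x) = -4x - 6.
The constant term is T(0) = -6.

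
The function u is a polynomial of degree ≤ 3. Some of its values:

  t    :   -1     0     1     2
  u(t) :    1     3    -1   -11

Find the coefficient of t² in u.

First differences: 2, -4, -10. Second differences: -6, -6.
Level-2 differences are constant, so u has degree 2.
Fitting a degree-2 polynomial gives u(t) = -3t² - t + 3.
The coefficient of t² is -3.

-3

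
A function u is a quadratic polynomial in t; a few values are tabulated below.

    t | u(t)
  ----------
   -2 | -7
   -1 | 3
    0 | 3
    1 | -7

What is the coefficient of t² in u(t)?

-5

Write u(t) = at² + bt + c; the 4 given values yield a linear system in the 3 coefficients.
Solving, u(t) = -5t² - 5t + 3.
The coefficient of t² is -5.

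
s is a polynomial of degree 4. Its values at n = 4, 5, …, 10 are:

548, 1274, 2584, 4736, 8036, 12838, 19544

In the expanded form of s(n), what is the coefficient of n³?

-1

First differences: 726, 1310, 2152, 3300, 4802, 6706. Second differences: 584, 842, 1148, 1502, 1904. Third differences: 258, 306, 354, 402. Fourth differences: 48, 48, 48.
Level-4 differences are constant, so s has degree 4.
Fitting a degree-4 polynomial gives s(n) = 2n^4 - n³ + 5n² + 4n + 4.
The coefficient of n³ is -1.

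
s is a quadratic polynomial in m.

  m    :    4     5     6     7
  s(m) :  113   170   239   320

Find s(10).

635

First differences: 57, 69, 81. Second differences: 12, 12.
Level-2 differences are constant, so s has degree 2.
Fitting a degree-2 polynomial gives s(m) = 6m² + 3m + 5.
Then s(10) = 635.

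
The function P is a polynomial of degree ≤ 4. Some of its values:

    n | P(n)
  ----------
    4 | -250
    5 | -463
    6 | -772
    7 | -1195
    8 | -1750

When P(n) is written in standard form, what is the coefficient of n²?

First differences: -213, -309, -423, -555. Second differences: -96, -114, -132. Third differences: -18, -18.
Level-3 differences are constant, so P has degree 3.
Fitting a degree-3 polynomial gives P(n) = -3n³ - 3n² - 3n + 2.
The coefficient of n² is -3.

-3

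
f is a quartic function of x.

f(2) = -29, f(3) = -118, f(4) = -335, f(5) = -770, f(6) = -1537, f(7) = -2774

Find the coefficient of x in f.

-5

First differences: -89, -217, -435, -767, -1237. Second differences: -128, -218, -332, -470. Third differences: -90, -114, -138. Fourth differences: -24, -24.
Level-4 differences are constant, so f has degree 4.
Fitting a degree-4 polynomial gives f(x) = -x^4 - x³ - 5x + 5.
The coefficient of x is -5.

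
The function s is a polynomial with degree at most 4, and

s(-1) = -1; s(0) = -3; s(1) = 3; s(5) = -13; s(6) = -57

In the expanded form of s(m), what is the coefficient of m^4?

Write s(m) = am^4 + bm³ + cm² + dm + e; the 5 given values yield a linear system in the 5 coefficients.
Solving, the leading coefficient vanishes, and s(m) = -m³ + 4m² + 3m - 3.
The coefficient of m^4 is 0.

0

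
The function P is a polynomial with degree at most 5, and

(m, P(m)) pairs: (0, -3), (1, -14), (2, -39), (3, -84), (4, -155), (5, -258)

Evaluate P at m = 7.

-584

First differences: -11, -25, -45, -71, -103. Second differences: -14, -20, -26, -32. Third differences: -6, -6, -6.
Level-3 differences are constant, so P has degree 3.
Fitting a degree-3 polynomial gives P(m) = -m³ - 4m² - 6m - 3.
Then P(7) = -584.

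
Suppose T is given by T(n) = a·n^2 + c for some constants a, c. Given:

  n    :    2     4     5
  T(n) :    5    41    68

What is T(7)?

From T(2) = 5 and T(4) = 41: 4a + c = 5 and 16a + c = 41.
Subtracting: 12a = 36, so a = 3; then c = 5 − 3·4 = -7.
So T(n) = 3n² − 7, and T(7) = 140.

140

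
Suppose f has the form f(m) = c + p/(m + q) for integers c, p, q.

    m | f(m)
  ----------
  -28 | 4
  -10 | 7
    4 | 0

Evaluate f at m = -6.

15

(f(m) − c)(m + q) = p for each data point; the three points give a linear system in c and q, then p follows.
Solving: c = 3, q = 4, p = -24, so f(m) = 3 − 24/(m + 4).
Then f(-6) = 3 − 24/(-2) = 15.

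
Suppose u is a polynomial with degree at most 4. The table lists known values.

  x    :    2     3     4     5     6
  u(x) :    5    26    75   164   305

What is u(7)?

Write u(x) = ax^4 + bx³ + cx² + dx + e; the 5 given values yield a linear system in the 5 coefficients.
Solving, the leading coefficient vanishes, and u(x) = 2x³ - 4x² + 3x - 1.
Then u(7) = 510.

510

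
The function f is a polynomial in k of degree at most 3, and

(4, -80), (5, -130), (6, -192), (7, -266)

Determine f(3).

Write f(k) = ak³ + bk² + ck + d; the 4 given values yield a linear system in the 4 coefficients.
Solving, the leading coefficient vanishes, and f(k) = -6k² + 4k.
Then f(3) = -42.

-42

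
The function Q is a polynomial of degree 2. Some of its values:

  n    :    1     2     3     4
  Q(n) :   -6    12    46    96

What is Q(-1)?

First differences: 18, 34, 50. Second differences: 16, 16.
Level-2 differences are constant, so Q has degree 2.
Fitting a degree-2 polynomial gives Q(n) = 8n² - 6n - 8.
Then Q(-1) = 6.

6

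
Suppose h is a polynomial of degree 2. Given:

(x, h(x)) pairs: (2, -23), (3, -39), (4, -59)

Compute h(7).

-143

Write h(x) = ax² + bx + c; the 3 given values yield a linear system in the 3 coefficients.
Solving, h(x) = -2x² - 6x - 3.
Then h(7) = -143.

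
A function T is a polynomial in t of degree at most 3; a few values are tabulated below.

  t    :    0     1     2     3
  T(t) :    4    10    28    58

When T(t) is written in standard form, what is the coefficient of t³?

First differences: 6, 18, 30. Second differences: 12, 12.
Level-2 differences are constant, so T has degree 2.
Fitting a degree-2 polynomial gives T(t) = 6t² + 4.
The coefficient of t³ is 0.

0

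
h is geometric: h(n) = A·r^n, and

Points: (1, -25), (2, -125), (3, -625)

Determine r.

5

Consecutive ratio: -125/(-25) = 5, and -625/(-125) = 5, so r = 5.
Then A·5^1 = -25 gives A = -5, and h(n) = -5·5^n.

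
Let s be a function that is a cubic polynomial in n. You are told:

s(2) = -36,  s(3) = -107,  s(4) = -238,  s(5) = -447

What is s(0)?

-2

Write s(n) = an³ + bn² + cn + d; the 4 given values yield a linear system in the 4 coefficients.
Solving, s(n) = -3n³ - 3n² + n - 2.
Then s(0) = -2.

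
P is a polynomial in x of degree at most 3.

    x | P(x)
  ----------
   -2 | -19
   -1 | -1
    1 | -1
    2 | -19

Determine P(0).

Write P(x) = ax³ + bx² + cx + d; the 4 given values yield a linear system in the 4 coefficients.
Solving, the leading coefficient vanishes, and P(x) = -6x² + 5.
Then P(0) = 5.

5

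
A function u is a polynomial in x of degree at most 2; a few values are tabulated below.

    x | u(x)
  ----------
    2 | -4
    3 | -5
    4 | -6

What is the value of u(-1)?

First differences: -1, -1.
Level-1 differences are constant, so u has degree 1.
Fitting a degree-1 polynomial gives u(x) = -x - 2.
Then u(-1) = -1.

-1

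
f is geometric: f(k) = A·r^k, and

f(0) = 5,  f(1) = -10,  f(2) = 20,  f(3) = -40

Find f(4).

80

Consecutive ratio: -10/5 = -2, and 20/(-10) = -2, so r = -2.
Then A·(-2)^0 = 5 gives A = 5, and f(k) = 5·(-2)^k.
f(4) = 5·(-2)^4 = 80.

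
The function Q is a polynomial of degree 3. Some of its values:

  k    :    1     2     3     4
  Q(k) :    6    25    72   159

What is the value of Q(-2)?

-3

Write Q(k) = ak³ + bk² + ck + d; the 4 given values yield a linear system in the 4 coefficients.
Solving, Q(k) = 2k³ + 2k² - k + 3.
Then Q(-2) = -3.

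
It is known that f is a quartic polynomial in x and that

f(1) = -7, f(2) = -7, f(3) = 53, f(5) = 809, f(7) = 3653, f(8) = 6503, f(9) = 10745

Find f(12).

35963

Write f(x) = ax^4 + bx³ + cx² + dx + e; the 7 given values yield a linear system in the 5 coefficients.
Solving, f(x) = 2x^4 - 3x³ - 2x² - 3x - 1.
Then f(12) = 35963.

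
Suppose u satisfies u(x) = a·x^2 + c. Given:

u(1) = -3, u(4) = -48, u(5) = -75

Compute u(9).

From u(1) = -3 and u(4) = -48: 1a + c = -3 and 16a + c = -48.
Subtracting: 15a = -45, so a = -3; then c = -3 − (-3)·1 = 0.
So u(x) = -3x² + 0, and u(9) = -243.

-243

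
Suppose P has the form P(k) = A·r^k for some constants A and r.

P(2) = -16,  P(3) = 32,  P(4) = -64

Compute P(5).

Consecutive ratio: 32/(-16) = -2, and -64/32 = -2, so r = -2.
Then A·(-2)^2 = -16 gives A = -4, and P(k) = -4·(-2)^k.
P(5) = -4·(-2)^5 = 128.

128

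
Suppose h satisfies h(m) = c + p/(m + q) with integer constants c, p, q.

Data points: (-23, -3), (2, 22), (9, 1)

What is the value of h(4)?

(h(m) − c)(m + q) = p for each data point; the three points give a linear system in c and q, then p follows.
Solving: c = -2, q = -1, p = 24, so h(m) = -2 + 24/(m − 1).
Then h(4) = -2 + 24/3 = 6.

6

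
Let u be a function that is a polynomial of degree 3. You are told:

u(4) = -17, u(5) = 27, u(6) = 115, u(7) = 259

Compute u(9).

763

Write u(x) = ax³ + bx² + cx + d; the 4 given values yield a linear system in the 4 coefficients.
Solving, u(x) = 2x³ - 8x² - 6x + 7.
Then u(9) = 763.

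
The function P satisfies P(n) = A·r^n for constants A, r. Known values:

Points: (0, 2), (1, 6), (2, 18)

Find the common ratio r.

3

Consecutive ratio: 6/2 = 3, and 18/6 = 3, so r = 3.
Then A·3^0 = 2 gives A = 2, and P(n) = 2·3^n.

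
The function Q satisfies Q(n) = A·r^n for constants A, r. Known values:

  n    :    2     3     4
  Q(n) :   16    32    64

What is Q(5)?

128

Consecutive ratio: 32/16 = 2, and 64/32 = 2, so r = 2.
Then A·2^2 = 16 gives A = 4, and Q(n) = 4·2^n.
Q(5) = 4·2^5 = 128.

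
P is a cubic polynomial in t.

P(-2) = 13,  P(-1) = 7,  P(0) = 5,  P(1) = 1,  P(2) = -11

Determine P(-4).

61

First differences: -6, -2, -4, -12. Second differences: 4, -2, -8. Third differences: -6, -6.
Level-3 differences are constant, so P has degree 3.
Fitting a degree-3 polynomial gives P(t) = -t³ - t² - 2t + 5.
Then P(-4) = 61.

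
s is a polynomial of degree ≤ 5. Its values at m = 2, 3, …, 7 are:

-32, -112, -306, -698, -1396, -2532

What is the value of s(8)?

-4262

Write s(m) = am^5 + bm^4 + cm³ + dm² + em + p; the 6 given values yield a linear system in the 6 coefficients.
Solving, the leading coefficient vanishes, and s(m) = -m^4 - 2m² - 5m + 2.
Then s(8) = -4262.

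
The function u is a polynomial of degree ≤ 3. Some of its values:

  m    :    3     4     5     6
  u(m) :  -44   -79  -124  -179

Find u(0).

First differences: -35, -45, -55. Second differences: -10, -10.
Level-2 differences are constant, so u has degree 2.
Fitting a degree-2 polynomial gives u(m) = -5m² + 1.
Then u(0) = 1.

1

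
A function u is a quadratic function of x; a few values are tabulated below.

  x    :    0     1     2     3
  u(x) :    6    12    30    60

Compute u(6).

222

First differences: 6, 18, 30. Second differences: 12, 12.
Level-2 differences are constant, so u has degree 2.
Fitting a degree-2 polynomial gives u(x) = 6x² + 6.
Then u(6) = 222.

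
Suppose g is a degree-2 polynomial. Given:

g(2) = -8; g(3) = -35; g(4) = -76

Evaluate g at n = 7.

-283

Write g(n) = an² + bn + c; the 3 given values yield a linear system in the 3 coefficients.
Solving, g(n) = -7n² + 8n + 4.
Then g(7) = -283.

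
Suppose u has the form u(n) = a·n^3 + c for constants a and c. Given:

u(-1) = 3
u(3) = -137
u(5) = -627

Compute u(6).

-1082

From u(-1) = 3 and u(3) = -137: -1a + c = 3 and 27a + c = -137.
Subtracting: 28a = -140, so a = -5; then c = 3 − (-5)·(-1) = -2.
So u(n) = -5n³ − 2, and u(6) = -1082.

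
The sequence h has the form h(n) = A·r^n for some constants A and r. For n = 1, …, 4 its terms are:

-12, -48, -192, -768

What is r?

4

Consecutive ratio: -48/(-12) = 4, and -192/(-48) = 4, so r = 4.
Then A·4^1 = -12 gives A = -3, and h(n) = -3·4^n.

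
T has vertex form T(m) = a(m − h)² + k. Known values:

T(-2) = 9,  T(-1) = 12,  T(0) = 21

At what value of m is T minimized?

First differences 3, 9; second difference 6 = 2a, so a = 3.
Expanding, the m-coefficient is −2ah = -6h; matching it to the data gives h = -2, and then k = 9.
So T(m) = 3(m + 2)² + 9.
Hence h = -2.

-2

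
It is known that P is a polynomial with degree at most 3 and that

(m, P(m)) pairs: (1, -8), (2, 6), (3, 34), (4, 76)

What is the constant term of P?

Write P(m) = am³ + bm² + cm + d; the 4 given values yield a linear system in the 4 coefficients.
Solving, the leading coefficient vanishes, and P(m) = 7m² - 7m - 8.
The constant term is P(0) = -8.

-8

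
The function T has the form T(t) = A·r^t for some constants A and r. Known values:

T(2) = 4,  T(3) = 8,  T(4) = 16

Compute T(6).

Consecutive ratio: 8/4 = 2, and 16/8 = 2, so r = 2.
Then A·2^2 = 4 gives A = 1, and T(t) = 1·2^t.
T(6) = 1·2^6 = 64.

64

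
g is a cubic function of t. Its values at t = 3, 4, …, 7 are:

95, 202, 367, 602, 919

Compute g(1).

7

First differences: 107, 165, 235, 317. Second differences: 58, 70, 82. Third differences: 12, 12.
Level-3 differences are constant, so g has degree 3.
Fitting a degree-3 polynomial gives g(t) = 2t³ + 5t² - 2t + 2.
Then g(1) = 7.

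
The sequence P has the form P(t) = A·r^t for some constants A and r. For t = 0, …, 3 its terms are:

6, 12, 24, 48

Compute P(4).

Consecutive ratio: 12/6 = 2, and 24/12 = 2, so r = 2.
Then A·2^0 = 6 gives A = 6, and P(t) = 6·2^t.
P(4) = 6·2^4 = 96.

96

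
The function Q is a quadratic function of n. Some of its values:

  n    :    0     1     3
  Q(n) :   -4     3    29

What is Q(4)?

Write Q(n) = an² + bn + c; the 3 given values yield a linear system in the 3 coefficients.
Solving, Q(n) = 2n² + 5n - 4.
Then Q(4) = 48.

48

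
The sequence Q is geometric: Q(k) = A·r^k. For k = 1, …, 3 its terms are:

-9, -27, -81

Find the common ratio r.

3

Consecutive ratio: -27/(-9) = 3, and -81/(-27) = 3, so r = 3.
Then A·3^1 = -9 gives A = -3, and Q(k) = -3·3^k.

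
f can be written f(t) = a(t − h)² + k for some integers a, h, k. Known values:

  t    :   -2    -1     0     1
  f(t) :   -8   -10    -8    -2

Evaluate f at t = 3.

First differences -2, 2, 6; second difference 4 = 2a, so a = 2.
Expanding, the t-coefficient is −2ah = -4h; matching it to the data gives h = -1, and then k = -10.
So f(t) = 2(t + 1)² − 10.
f(3) = 2·4² − 10 = 22.

22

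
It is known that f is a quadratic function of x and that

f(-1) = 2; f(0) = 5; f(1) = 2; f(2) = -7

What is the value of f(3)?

Write f(x) = ax² + bx + c; the 4 given values yield a linear system in the 3 coefficients.
Solving, f(x) = -3x² + 5.
Then f(3) = -22.

-22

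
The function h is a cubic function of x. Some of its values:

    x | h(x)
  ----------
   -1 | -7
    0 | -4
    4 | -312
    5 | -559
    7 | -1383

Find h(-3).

17

Write h(x) = ax³ + bx² + cx + d; the 5 given values yield a linear system in the 4 coefficients.
Solving, h(x) = -3x³ - 7x² - x - 4.
Then h(-3) = 17.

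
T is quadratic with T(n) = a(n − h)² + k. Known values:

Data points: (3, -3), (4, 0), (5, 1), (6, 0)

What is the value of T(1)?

-15

First differences 3, 1, -1; second difference -2 = 2a, so a = -1.
Expanding, the n-coefficient is −2ah = 2h; matching it to the data gives h = 5, and then k = 1.
So T(n) = -1(n − 5)² + 1.
T(1) = -1·(-4)² + 1 = -15.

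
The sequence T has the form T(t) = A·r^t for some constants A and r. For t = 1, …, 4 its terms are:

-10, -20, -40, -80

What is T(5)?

-160

Consecutive ratio: -20/(-10) = 2, and -40/(-20) = 2, so r = 2.
Then A·2^1 = -10 gives A = -5, and T(t) = -5·2^t.
T(5) = -5·2^5 = -160.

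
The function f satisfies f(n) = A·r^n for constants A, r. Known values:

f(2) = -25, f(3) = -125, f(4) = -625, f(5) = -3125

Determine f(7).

Consecutive ratio: -125/(-25) = 5, and -625/(-125) = 5, so r = 5.
Then A·5^2 = -25 gives A = -1, and f(n) = -1·5^n.
f(7) = -1·5^7 = -78125.

-78125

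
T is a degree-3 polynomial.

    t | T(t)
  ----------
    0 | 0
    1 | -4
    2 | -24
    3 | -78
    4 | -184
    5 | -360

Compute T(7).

Write T(t) = at³ + bt² + ct + d; the 6 given values yield a linear system in the 4 coefficients.
Solving, T(t) = -3t³ + t² - 2t.
Then T(7) = -994.

-994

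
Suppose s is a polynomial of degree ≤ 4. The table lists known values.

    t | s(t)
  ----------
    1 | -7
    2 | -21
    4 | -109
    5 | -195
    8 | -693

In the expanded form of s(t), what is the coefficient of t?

Write s(t) = at^4 + bt³ + ct² + dt + e; the 5 given values yield a linear system in the 5 coefficients.
Solving, the leading coefficient vanishes, and s(t) = -t³ - 3t² + 2t - 5.
The coefficient of t is 2.

2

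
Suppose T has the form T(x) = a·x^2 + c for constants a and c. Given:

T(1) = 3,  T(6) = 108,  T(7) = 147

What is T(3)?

From T(1) = 3 and T(6) = 108: 1a + c = 3 and 36a + c = 108.
Subtracting: 35a = 105, so a = 3; then c = 3 − 3·1 = 0.
So T(x) = 3x² + 0, and T(3) = 27.

27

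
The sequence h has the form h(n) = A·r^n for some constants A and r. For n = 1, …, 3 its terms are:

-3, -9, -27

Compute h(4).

-81

Consecutive ratio: -9/(-3) = 3, and -27/(-9) = 3, so r = 3.
Then A·3^1 = -3 gives A = -1, and h(n) = -1·3^n.
h(4) = -1·3^4 = -81.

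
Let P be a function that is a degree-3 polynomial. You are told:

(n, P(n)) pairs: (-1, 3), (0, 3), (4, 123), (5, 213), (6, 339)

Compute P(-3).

-3

Write P(n) = an³ + bn² + cn + d; the 5 given values yield a linear system in the 4 coefficients.
Solving, P(n) = n³ + 3n² + 2n + 3.
Then P(-3) = -3.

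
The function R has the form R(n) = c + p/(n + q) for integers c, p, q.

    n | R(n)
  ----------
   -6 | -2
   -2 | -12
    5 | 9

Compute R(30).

(R(n) − c)(n + q) = p for each data point; the three points give a linear system in c and q, then p follows.
Solving: c = 3, q = 0, p = 30, so R(n) = 3 + 30/(n + 0).
Then R(30) = 3 + 30/30 = 4.

4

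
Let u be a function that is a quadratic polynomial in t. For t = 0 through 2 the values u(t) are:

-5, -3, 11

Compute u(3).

37

Write u(t) = at² + bt + c; the 3 given values yield a linear system in the 3 coefficients.
Solving, u(t) = 6t² - 4t - 5.
Then u(3) = 37.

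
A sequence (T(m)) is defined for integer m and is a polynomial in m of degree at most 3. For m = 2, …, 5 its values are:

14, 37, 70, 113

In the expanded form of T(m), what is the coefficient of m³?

0

Write T(m) = am³ + bm² + cm + d; the 4 given values yield a linear system in the 4 coefficients.
Solving, the leading coefficient vanishes, and T(m) = 5m² - 2m - 2.
The coefficient of m³ is 0.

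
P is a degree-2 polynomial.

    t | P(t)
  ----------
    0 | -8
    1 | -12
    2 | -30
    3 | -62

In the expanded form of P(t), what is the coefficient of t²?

Write P(t) = at² + bt + c; the 4 given values yield a linear system in the 3 coefficients.
Solving, P(t) = -7t² + 3t - 8.
The coefficient of t² is -7.

-7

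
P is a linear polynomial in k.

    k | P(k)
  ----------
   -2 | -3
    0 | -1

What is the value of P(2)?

1

Write P(k) = ak + b; the 2 given values yield a linear system in the 2 coefficients.
Solving, P(k) = k - 1.
Then P(2) = 1.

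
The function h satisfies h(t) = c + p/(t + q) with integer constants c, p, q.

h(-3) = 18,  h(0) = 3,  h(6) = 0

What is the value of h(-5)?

(h(t) − c)(t + q) = p for each data point; the three points give a linear system in c and q, then p follows.
Solving: c = -2, q = 4, p = 20, so h(t) = -2 + 20/(t + 4).
Then h(-5) = -2 + 20/(-1) = -22.

-22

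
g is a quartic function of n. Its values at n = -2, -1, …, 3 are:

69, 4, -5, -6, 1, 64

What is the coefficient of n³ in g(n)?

-4

First differences: -65, -9, -1, 7, 63. Second differences: 56, 8, 8, 56. Third differences: -48, 0, 48. Fourth differences: 48, 48.
Level-4 differences are constant, so g has degree 4.
Fitting a degree-4 polynomial gives g(n) = 2n^4 - 4n³ + 2n² - n - 5.
The coefficient of n³ is -4.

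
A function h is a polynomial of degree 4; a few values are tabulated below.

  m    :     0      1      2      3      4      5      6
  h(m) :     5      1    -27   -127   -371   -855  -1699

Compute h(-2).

13

First differences: -4, -28, -100, -244, -484, -844. Second differences: -24, -72, -144, -240, -360. Third differences: -48, -72, -96, -120. Fourth differences: -24, -24, -24.
Level-4 differences are constant, so h has degree 4.
Fitting a degree-4 polynomial gives h(m) = -m^4 - 2m³ + m² - 2m + 5.
Then h(-2) = 13.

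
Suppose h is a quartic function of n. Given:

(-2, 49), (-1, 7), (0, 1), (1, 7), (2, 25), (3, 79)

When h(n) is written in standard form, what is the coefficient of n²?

Write h(n) = an^4 + bn³ + cn² + dn + e; the 6 given values yield a linear system in the 5 coefficients.
Solving, h(n) = n^4 - 2n³ + 5n² + 2n + 1.
The coefficient of n² is 5.

5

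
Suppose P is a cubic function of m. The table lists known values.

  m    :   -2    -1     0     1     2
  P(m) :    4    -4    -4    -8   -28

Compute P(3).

Write P(m) = am³ + bm² + cm + d; the 5 given values yield a linear system in the 4 coefficients.
Solving, P(m) = -2m³ - 2m² - 4.
Then P(3) = -76.

-76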